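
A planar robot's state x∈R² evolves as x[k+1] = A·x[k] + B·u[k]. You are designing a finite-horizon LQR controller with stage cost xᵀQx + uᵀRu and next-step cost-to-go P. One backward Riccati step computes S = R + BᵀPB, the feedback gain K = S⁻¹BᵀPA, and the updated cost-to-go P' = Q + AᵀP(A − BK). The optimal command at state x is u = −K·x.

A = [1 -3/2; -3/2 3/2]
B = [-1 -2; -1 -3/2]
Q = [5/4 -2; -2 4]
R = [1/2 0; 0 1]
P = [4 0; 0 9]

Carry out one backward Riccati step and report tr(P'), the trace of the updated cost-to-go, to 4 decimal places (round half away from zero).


BᵀP = [-4.0000 -9.0000; -8.0000 -13.5000]
S = R + BᵀPB = [1/2 0; 0 1] + [13.0000 21.5000; 21.5000 36.2500] = [13.5000 21.5000; 21.5000 37.2500]
BᵀPA = [9.5000 -7.5000; 12.2500 -8.2500]
K = S⁻¹·BᵀPA = [2.2277 -2.5108; -0.9569 1.2277]
A−BK = [1.3138 -1.5554; -0.7077 0.8308]
AᵀP(A−BK) = [14.8092 -17.4369; -17.4369 20.5477]
P' = Q + AᵀP(A−BK) = [16.0592 -19.4369; -19.4369 24.5477]
tr(P') = 40.6069

40.6069


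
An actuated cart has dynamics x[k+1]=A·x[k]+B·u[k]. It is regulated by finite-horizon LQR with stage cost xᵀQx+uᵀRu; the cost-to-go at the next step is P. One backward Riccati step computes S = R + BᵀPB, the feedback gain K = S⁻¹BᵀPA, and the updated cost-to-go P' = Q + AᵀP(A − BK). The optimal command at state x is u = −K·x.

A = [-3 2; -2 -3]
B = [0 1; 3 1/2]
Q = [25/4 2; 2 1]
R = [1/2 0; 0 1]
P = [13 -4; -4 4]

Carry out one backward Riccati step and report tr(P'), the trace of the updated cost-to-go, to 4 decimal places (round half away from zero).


19.8765

BᵀP = [-12.0000 12.0000; 11.0000 -2.0000]
S = R + BᵀPB = [1/2 0; 0 1] + [36.0000 -6.0000; -6.0000 10.0000] = [36.5000 -6.0000; -6.0000 11.0000]
BᵀPA = [12.0000 -60.0000; -29.0000 28.0000]
K = S⁻¹·BᵀPA = [-0.1149 -1.3461; -2.6990 1.8112]
A−BK = [-0.3010 0.1888; -0.3057 0.1327]
AᵀP(A−BK) = [8.1067 -5.3215; -5.3215 4.5198]
P' = Q + AᵀP(A−BK) = [14.3567 -3.3215; -3.3215 5.5198]
tr(P') = 19.8765


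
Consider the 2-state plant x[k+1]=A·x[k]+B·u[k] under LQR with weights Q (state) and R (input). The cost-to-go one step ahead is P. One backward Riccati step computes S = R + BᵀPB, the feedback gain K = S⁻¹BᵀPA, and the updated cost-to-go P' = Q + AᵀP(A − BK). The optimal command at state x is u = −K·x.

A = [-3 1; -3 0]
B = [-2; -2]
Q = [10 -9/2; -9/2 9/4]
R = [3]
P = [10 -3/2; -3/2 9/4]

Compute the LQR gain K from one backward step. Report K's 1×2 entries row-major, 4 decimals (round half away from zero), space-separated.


1.3875 -0.4250

BᵀP = [-17.0000 -1.5000]
S = R + BᵀPB = [3] + [37.0000] = [40.0000]
BᵀPA = [55.5000 -17.0000]
K = S⁻¹·BᵀPA = [1.3875 -0.4250]
A−BK = [-0.2250 0.1500; -0.2250 -0.8500]
AᵀP(A−BK) = [6.2438 -1.9125; -1.9125 2.7750]
P' = Q + AᵀP(A−BK) = [16.2438 -6.4125; -6.4125 5.0250]
tr(P') = 21.2688


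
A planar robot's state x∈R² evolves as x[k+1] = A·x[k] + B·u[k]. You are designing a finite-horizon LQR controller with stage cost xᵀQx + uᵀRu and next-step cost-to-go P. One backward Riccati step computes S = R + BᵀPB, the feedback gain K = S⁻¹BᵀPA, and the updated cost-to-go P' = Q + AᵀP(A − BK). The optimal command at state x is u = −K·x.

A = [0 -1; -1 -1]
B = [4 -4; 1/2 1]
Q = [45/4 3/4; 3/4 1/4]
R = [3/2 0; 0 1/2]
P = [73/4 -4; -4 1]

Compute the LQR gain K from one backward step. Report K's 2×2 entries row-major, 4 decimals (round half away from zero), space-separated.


BᵀP = [71.0000 -15.5000; -77.0000 17.0000]
S = R + BᵀPB = [3/2 0; 0 1/2] + [276.2500 -299.5000; -299.5000 325.0000] = [277.7500 -299.5000; -299.5000 325.5000]
BᵀPA = [15.5000 -55.5000; -17.0000 60.0000]
K = S⁻¹·BᵀPA = [-0.0654 -0.1347; -0.1124 0.0604]
A−BK = [-0.1880 -0.2197; -0.8549 -0.9931]
AᵀP(A−BK) = [0.1028 0.1145; 0.1145 0.1507]
P' = Q + AᵀP(A−BK) = [11.3528 0.8645; 0.8645 0.4007]
tr(P') = 11.7535

-0.0654 -0.1347 -0.1124 0.0604


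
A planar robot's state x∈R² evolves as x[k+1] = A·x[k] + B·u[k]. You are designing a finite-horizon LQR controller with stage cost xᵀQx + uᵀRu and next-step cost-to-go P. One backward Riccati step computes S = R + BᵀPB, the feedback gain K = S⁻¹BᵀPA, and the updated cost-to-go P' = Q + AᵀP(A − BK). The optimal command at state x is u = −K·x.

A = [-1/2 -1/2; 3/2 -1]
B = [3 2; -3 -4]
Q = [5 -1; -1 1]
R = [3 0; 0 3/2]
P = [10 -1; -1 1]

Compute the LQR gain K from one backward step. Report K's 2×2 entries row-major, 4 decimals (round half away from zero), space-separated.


0.0219 -0.3219 -0.3125 0.3125

BᵀP = [33.0000 -6.0000; 24.0000 -6.0000]
S = R + BᵀPB = [3 0; 0 3/2] + [117.0000 90.0000; 90.0000 72.0000] = [120.0000 90.0000; 90.0000 73.5000]
BᵀPA = [-25.5000 -10.5000; -21.0000 -6.0000]
K = S⁻¹·BᵀPA = [0.0219 -0.3219; -0.3125 0.3125]
A−BK = [0.0594 -0.1594; 0.3156 -0.7156]
AᵀP(A−BK) = [0.2453 -0.3953; -0.3953 0.9953]
P' = Q + AᵀP(A−BK) = [5.2453 -1.3953; -1.3953 1.9953]
tr(P') = 7.2406


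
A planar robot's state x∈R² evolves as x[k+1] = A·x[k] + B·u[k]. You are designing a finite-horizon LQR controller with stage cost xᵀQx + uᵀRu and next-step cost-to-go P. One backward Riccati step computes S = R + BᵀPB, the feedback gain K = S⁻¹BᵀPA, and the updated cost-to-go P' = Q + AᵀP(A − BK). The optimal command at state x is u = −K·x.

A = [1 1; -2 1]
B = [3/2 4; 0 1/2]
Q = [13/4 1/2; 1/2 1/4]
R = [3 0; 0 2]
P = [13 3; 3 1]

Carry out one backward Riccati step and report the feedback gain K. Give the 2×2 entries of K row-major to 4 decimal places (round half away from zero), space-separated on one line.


BᵀP = [19.5000 4.5000; 53.5000 12.5000]
S = R + BᵀPB = [3 0; 0 2] + [29.2500 80.2500; 80.2500 220.2500] = [32.2500 80.2500; 80.2500 222.2500]
BᵀPA = [10.5000 24.0000; 28.5000 66.0000]
K = S⁻¹·BᵀPA = [0.0639 0.0515; 0.1052 0.2784]
A−BK = [0.4835 -0.1907; -2.0526 0.8608]
AᵀP(A−BK) = [1.3320 -0.4742; -0.4742 0.3918]
P' = Q + AᵀP(A−BK) = [4.5820 0.0258; 0.0258 0.6418]
tr(P') = 5.2237

0.0639 0.0515 0.1052 0.2784


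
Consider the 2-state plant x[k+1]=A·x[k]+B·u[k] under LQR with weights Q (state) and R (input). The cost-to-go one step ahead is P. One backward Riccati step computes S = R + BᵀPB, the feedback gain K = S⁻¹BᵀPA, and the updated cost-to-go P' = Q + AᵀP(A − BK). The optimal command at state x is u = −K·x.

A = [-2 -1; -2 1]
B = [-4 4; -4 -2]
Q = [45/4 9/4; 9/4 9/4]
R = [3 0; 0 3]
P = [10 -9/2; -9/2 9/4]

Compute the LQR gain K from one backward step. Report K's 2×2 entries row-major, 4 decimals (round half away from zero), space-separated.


0.3324 -0.0069 -0.0728 -0.2960

BᵀP = [-22.0000 9.0000; 49.0000 -22.5000]
S = R + BᵀPB = [3 0; 0 3] + [52.0000 -106.0000; -106.0000 241.0000] = [55.0000 -106.0000; -106.0000 244.0000]
BᵀPA = [26.0000 31.0000; -53.0000 -71.5000]
K = S⁻¹·BᵀPA = [0.3324 -0.0069; -0.0728 -0.2960]
A−BK = [-0.3791 0.1566; -0.8159 0.3805]
AᵀP(A−BK) = [0.4986 -0.0103; -0.0103 0.2977]
P' = Q + AᵀP(A−BK) = [11.7486 2.2397; 2.2397 2.5477]
tr(P') = 14.2964


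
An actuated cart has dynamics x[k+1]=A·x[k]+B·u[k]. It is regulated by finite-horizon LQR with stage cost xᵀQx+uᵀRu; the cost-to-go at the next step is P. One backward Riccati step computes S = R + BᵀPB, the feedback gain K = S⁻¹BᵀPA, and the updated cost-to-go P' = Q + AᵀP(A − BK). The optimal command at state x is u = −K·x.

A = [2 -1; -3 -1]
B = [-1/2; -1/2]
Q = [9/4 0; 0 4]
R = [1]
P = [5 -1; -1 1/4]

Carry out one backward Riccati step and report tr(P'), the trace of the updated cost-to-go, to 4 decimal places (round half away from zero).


27.8017

BᵀP = [-2.0000 0.3750]
S = R + BᵀPB = [1] + [0.8125] = [1.8125]
BᵀPA = [-5.1250 1.6250]
K = S⁻¹·BᵀPA = [-2.8276 0.8966]
A−BK = [0.5862 -0.5517; -4.4138 -0.5517]
AᵀP(A−BK) = [19.7586 -5.6552; -5.6552 1.7931]
P' = Q + AᵀP(A−BK) = [22.0086 -5.6552; -5.6552 5.7931]
tr(P') = 27.8017


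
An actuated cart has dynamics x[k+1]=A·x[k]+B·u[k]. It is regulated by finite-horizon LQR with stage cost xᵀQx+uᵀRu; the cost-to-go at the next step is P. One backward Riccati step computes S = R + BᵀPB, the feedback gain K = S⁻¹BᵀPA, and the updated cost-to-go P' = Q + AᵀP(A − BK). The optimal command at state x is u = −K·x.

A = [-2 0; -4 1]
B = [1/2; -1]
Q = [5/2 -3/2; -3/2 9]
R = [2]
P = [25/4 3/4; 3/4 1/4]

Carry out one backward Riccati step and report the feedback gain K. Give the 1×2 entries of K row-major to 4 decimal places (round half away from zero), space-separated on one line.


BᵀP = [2.3750 0.1250]
S = R + BᵀPB = [2] + [1.0625] = [3.0625]
BᵀPA = [-5.2500 0.1250]
K = S⁻¹·BᵀPA = [-1.7143 0.0408]
A−BK = [-1.1429 -0.0204; -5.7143 1.0408]
AᵀP(A−BK) = [32.0000 -2.2857; -2.2857 0.2449]
P' = Q + AᵀP(A−BK) = [34.5000 -3.7857; -3.7857 9.2449]
tr(P') = 43.7449

-1.7143 0.0408


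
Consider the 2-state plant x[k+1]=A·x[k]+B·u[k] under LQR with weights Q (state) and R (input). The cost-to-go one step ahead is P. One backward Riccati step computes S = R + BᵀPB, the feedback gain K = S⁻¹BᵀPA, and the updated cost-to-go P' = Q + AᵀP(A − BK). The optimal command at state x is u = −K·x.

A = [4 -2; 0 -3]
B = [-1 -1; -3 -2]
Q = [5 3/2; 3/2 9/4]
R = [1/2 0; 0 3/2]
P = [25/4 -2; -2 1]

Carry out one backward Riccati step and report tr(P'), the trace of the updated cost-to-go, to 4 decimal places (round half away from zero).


BᵀP = [-0.2500 -1.0000; -2.2500 0.0000]
S = R + BᵀPB = [1/2 0; 0 3/2] + [3.2500 2.2500; 2.2500 2.2500] = [3.7500 2.2500; 2.2500 3.7500]
BᵀPA = [-1.0000 3.5000; -9.0000 4.5000]
K = S⁻¹·BᵀPA = [1.8333 0.3333; -3.5000 1.0000]
A−BK = [2.3333 -0.6667; -1.5000 0.0000]
AᵀP(A−BK) = [70.3333 -16.6667; -16.6667 4.3333]
P' = Q + AᵀP(A−BK) = [75.3333 -15.1667; -15.1667 6.5833]
tr(P') = 81.9167

81.9167


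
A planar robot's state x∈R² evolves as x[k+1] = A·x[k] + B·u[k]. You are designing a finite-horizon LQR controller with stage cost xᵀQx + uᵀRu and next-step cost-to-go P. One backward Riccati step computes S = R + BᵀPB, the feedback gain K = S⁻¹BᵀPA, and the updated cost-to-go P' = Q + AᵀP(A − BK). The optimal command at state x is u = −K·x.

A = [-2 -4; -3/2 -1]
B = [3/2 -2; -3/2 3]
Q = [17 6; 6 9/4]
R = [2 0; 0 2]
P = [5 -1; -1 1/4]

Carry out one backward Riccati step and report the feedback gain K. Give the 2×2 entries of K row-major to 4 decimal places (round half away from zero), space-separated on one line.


BᵀP = [9.0000 -1.8750; -13.0000 2.7500]
S = R + BᵀPB = [2 0; 0 2] + [16.3125 -23.6250; -23.6250 34.2500] = [18.3125 -23.6250; -23.6250 36.2500]
BᵀPA = [-15.1875 -34.1250; 21.8750 49.2500]
K = S⁻¹·BᵀPA = [-0.3193 -0.6954; 0.3953 0.9054]
A−BK = [-0.7303 -1.1461; -3.1650 -4.7593]
AᵀP(A−BK) = [1.0648 2.0077; 2.0077 3.9279]
P' = Q + AᵀP(A−BK) = [18.0648 8.0077; 8.0077 6.1779]
tr(P') = 24.2426

-0.3193 -0.6954 0.3953 0.9054


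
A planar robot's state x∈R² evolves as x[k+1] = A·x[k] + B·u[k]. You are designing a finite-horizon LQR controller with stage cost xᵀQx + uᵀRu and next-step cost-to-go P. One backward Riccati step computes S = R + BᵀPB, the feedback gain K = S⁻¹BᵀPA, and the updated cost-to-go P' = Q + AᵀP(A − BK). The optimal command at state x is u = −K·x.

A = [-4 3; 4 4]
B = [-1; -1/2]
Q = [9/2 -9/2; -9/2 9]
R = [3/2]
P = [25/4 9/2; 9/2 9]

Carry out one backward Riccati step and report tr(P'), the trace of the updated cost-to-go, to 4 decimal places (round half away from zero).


BᵀP = [-8.5000 -9.0000]
S = R + BᵀPB = [3/2] + [13.0000] = [14.5000]
BᵀPA = [-2.0000 -61.5000]
K = S⁻¹·BᵀPA = [-0.1379 -4.2414]
A−BK = [-4.1379 -1.2414; 3.9310 1.8793]
AᵀP(A−BK) = [99.7241 42.5172; 42.5172 47.4052]
P' = Q + AᵀP(A−BK) = [104.2241 38.0172; 38.0172 56.4052]
tr(P') = 160.6293

160.6293


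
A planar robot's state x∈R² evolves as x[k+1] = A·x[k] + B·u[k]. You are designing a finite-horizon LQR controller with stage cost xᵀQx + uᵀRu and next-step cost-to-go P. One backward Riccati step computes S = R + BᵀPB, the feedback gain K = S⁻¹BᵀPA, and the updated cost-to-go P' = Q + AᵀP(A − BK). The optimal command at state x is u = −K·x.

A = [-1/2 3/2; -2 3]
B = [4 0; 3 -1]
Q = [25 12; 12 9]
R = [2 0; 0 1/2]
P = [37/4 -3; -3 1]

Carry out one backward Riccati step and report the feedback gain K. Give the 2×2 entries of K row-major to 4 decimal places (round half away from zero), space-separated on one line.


0.0303 0.1818 0.1515 -0.0909

BᵀP = [28.0000 -9.0000; 3.0000 -1.0000]
S = R + BᵀPB = [2 0; 0 1/2] + [85.0000 9.0000; 9.0000 1.0000] = [87.0000 9.0000; 9.0000 1.5000]
BᵀPA = [4.0000 15.0000; 0.5000 1.5000]
K = S⁻¹·BᵀPA = [0.0303 0.1818; 0.1515 -0.0909]
A−BK = [-0.6212 0.7727; -1.9394 2.3636]
AᵀP(A−BK) = [0.1155 -0.1193; -0.1193 0.2216]
P' = Q + AᵀP(A−BK) = [25.1155 11.8807; 11.8807 9.2216]
tr(P') = 34.3371


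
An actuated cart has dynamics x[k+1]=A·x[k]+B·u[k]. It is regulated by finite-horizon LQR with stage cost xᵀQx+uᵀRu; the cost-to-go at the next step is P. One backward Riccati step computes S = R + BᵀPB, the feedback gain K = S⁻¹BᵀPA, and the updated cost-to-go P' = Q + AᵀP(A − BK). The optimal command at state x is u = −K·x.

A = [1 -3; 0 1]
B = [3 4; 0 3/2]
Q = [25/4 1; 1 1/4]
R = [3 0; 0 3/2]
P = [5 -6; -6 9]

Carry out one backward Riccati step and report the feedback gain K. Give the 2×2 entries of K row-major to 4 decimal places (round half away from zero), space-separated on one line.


0.2456 -1.2942 0.0973 -0.0265

BᵀP = [15.0000 -18.0000; 11.0000 -10.5000]
S = R + BᵀPB = [3 0; 0 3/2] + [45.0000 33.0000; 33.0000 28.2500] = [48.0000 33.0000; 33.0000 29.7500]
BᵀPA = [15.0000 -63.0000; 11.0000 -43.5000]
K = S⁻¹·BᵀPA = [0.2456 -1.2942; 0.0973 -0.0265]
A−BK = [-0.1261 0.9889; -0.1460 1.0398]
AᵀP(A−BK) = [0.2456 -1.2942; -1.2942 7.3075]
P' = Q + AᵀP(A−BK) = [6.4956 -0.2942; -0.2942 7.5575]
tr(P') = 14.0531


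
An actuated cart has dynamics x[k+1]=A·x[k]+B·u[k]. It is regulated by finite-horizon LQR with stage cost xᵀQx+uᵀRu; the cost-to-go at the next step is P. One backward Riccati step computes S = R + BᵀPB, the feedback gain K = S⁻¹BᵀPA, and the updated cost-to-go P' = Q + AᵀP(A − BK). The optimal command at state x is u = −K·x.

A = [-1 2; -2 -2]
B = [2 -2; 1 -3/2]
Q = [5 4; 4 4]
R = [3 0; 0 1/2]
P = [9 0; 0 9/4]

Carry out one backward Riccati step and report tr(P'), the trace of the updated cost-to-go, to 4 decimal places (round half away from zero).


32.8114

BᵀP = [18.0000 2.2500; -18.0000 -3.3750]
S = R + BᵀPB = [3 0; 0 1/2] + [38.2500 -39.3750; -39.3750 41.0625] = [41.2500 -39.3750; -39.3750 41.5625]
BᵀPA = [-22.5000 31.5000; 24.7500 -29.2500]
K = S⁻¹·BᵀPA = [0.2400 0.9600; 0.8229 0.2057]
A−BK = [0.1657 0.4914; -1.0057 -2.6514]
AᵀP(A−BK) = [3.0343 7.5086; 7.5086 20.7771]
P' = Q + AᵀP(A−BK) = [8.0343 11.5086; 11.5086 24.7771]
tr(P') = 32.8114


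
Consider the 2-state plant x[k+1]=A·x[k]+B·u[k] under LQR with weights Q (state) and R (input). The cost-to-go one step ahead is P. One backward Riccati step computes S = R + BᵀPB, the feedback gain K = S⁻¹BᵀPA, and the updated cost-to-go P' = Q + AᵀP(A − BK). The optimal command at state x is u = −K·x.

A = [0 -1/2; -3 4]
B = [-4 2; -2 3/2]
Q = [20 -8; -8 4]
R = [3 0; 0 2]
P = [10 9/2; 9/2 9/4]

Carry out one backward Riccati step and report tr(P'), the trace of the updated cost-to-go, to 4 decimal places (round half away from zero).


28.1403

BᵀP = [-49.0000 -22.5000; 26.7500 12.3750]
S = R + BᵀPB = [3 0; 0 2] + [241.0000 -131.7500; -131.7500 72.0625] = [244.0000 -131.7500; -131.7500 74.0625]
BᵀPA = [67.5000 -65.5000; -37.1250 36.1250]
K = S⁻¹·BᵀPA = [0.1514 -0.1285; -0.2319 0.2592]
A−BK = [1.0695 -1.5323; -2.3493 3.3542]
AᵀP(A−BK) = [1.4197 -1.9544; -1.9544 2.7206]
P' = Q + AᵀP(A−BK) = [21.4197 -9.9544; -9.9544 6.7206]
tr(P') = 28.1403


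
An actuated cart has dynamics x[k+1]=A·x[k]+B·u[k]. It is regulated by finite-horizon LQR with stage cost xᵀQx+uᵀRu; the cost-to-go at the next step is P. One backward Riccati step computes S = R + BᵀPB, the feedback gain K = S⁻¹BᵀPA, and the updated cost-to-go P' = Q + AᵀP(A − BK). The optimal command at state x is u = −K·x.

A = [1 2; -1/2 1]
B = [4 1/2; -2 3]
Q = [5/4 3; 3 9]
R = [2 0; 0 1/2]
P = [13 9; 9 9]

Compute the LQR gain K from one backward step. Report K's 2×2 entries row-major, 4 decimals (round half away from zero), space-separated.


0.2412 0.4116 0.0056 0.6199

BᵀP = [34.0000 18.0000; 33.5000 31.5000]
S = R + BᵀPB = [2 0; 0 1/2] + [100.0000 71.0000; 71.0000 111.2500] = [102.0000 71.0000; 71.0000 111.7500]
BᵀPA = [25.0000 86.0000; 17.7500 98.5000]
K = S⁻¹·BᵀPA = [0.2412 0.4116; 0.0056 0.6199]
A−BK = [0.0324 0.0435; -0.0343 -0.0364]
AᵀP(A−BK) = [0.1206 0.2058; 0.2058 0.5390]
P' = Q + AᵀP(A−BK) = [1.3706 3.2058; 3.2058 9.5390]
tr(P') = 10.9097


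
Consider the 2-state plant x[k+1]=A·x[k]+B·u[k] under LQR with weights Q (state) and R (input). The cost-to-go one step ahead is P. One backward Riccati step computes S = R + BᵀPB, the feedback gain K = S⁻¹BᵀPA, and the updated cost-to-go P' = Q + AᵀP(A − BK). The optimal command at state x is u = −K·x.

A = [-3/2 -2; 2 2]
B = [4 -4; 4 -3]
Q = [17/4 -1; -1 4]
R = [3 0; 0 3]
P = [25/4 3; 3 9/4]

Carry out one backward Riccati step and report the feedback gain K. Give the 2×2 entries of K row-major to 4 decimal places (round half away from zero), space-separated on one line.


BᵀP = [37.0000 21.0000; -34.0000 -18.7500]
S = R + BᵀPB = [3 0; 0 3] + [232.0000 -211.0000; -211.0000 192.2500] = [235.0000 -211.0000; -211.0000 195.2500]
BᵀPA = [-13.5000 -32.0000; 13.5000 30.5000]
K = S⁻¹·BᵀPA = [0.1560 0.1376; 0.2378 0.3049]
A−BK = [-1.1731 -1.3308; 2.0892 2.3643]
AᵀP(A−BK) = [3.9592 4.4913; 4.4913 5.1035]
P' = Q + AᵀP(A−BK) = [8.2092 3.4913; 3.4913 9.1035]
tr(P') = 17.3126

0.1560 0.1376 0.2378 0.3049


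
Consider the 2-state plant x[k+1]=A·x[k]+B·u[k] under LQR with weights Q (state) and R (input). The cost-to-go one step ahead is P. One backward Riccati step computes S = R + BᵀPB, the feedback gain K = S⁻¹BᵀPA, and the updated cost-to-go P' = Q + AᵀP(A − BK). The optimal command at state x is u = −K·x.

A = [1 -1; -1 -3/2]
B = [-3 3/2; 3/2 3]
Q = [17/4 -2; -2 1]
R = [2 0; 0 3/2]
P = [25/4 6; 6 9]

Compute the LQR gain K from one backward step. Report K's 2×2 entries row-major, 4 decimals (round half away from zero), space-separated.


-0.3565 0.0675 -0.1239 -0.5279

BᵀP = [-9.7500 -4.5000; 27.3750 36.0000]
S = R + BᵀPB = [2 0; 0 3/2] + [22.5000 -28.1250; -28.1250 149.0625] = [24.5000 -28.1250; -28.1250 150.5625]
BᵀPA = [-5.2500 16.5000; -8.6250 -81.3750]
K = S⁻¹·BᵀPA = [-0.3565 0.0675; -0.1239 -0.5279]
A−BK = [0.1163 -0.0057; -0.0936 -0.0177]
AᵀP(A−BK) = [0.3100 0.0516; 0.0516 0.4313]
P' = Q + AᵀP(A−BK) = [4.5600 -1.9484; -1.9484 1.4313]
tr(P') = 5.9913


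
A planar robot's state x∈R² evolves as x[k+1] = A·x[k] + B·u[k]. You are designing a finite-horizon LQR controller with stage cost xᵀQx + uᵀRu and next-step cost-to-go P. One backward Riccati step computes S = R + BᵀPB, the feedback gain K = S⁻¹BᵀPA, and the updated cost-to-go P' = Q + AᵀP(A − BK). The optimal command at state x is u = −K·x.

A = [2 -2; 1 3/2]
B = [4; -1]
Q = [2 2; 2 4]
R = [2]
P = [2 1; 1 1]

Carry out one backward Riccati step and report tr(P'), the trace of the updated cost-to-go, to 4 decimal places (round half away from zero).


BᵀP = [7.0000 3.0000]
S = R + BᵀPB = [2] + [25.0000] = [27.0000]
BᵀPA = [17.0000 -9.5000]
K = S⁻¹·BᵀPA = [0.6296 -0.3519]
A−BK = [-0.5185 -0.5926; 1.6296 1.1481]
AᵀP(A−BK) = [2.2963 0.4815; 0.4815 0.9074]
P' = Q + AᵀP(A−BK) = [4.2963 2.4815; 2.4815 4.9074]
tr(P') = 9.2037

9.2037


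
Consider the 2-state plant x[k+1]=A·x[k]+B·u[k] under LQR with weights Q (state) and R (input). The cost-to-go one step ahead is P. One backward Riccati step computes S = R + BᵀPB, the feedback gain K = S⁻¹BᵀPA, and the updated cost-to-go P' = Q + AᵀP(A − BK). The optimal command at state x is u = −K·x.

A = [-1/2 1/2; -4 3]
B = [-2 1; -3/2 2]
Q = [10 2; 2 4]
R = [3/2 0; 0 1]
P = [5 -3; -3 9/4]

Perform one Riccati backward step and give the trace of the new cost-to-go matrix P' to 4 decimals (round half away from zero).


BᵀP = [-5.5000 2.6250; -1.0000 1.5000]
S = R + BᵀPB = [3/2 0; 0 1] + [7.0625 -0.2500; -0.2500 2.0000] = [8.5625 -0.2500; -0.2500 3.0000]
BᵀPA = [-7.7500 5.1250; -5.5000 4.0000]
K = S⁻¹·BᵀPA = [-0.9610 0.6390; -1.9134 1.3866]
A−BK = [-0.5085 0.3915; -1.6146 1.1854]
AᵀP(A−BK) = [7.2787 -5.1713; -5.1713 3.6787]
P' = Q + AᵀP(A−BK) = [17.2787 -3.1713; -3.1713 7.6787]
tr(P') = 24.9573

24.9573


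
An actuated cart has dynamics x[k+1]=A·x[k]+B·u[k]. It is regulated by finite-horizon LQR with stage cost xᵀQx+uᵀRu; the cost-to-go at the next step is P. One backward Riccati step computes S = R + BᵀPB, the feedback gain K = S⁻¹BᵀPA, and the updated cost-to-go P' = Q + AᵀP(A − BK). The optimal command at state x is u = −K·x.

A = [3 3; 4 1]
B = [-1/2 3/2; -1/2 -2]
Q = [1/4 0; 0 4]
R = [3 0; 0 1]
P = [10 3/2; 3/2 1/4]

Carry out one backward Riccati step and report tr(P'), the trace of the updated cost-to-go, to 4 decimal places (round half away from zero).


20.8234

BᵀP = [-5.7500 -0.8750; 12.0000 1.7500]
S = R + BᵀPB = [3 0; 0 1] + [3.3125 -6.8750; -6.8750 14.5000] = [6.3125 -6.8750; -6.8750 15.5000]
BᵀPA = [-20.7500 -18.1250; 43.0000 37.7500]
K = S⁻¹·BᵀPA = [-0.5141 -0.4232; 2.5462 2.2478]
A−BK = [-1.0763 -0.5833; 8.8353 5.2839]
AᵀP(A−BK) = [9.8474 8.0643; 8.0643 6.7260]
P' = Q + AᵀP(A−BK) = [10.0974 8.0643; 8.0643 10.7260]
tr(P') = 20.8234


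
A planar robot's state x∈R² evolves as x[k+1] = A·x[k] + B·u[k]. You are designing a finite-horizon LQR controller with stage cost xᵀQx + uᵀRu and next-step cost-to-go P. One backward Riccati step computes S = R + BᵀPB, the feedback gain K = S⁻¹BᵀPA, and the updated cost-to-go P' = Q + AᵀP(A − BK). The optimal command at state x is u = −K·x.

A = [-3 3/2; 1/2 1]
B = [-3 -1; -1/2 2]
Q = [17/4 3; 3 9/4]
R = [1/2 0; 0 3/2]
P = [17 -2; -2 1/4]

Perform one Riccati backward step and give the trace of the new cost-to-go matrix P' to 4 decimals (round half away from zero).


7.1318

BᵀP = [-50.0000 5.8750; -21.0000 2.5000]
S = R + BᵀPB = [1/2 0; 0 3/2] + [147.0625 61.7500; 61.7500 26.0000] = [147.5625 61.7500; 61.7500 27.5000]
BᵀPA = [152.9375 -69.1250; 64.2500 -29.0000]
K = S⁻¹·BᵀPA = [0.9732 -0.4499; 0.1511 -0.0443]
A−BK = [0.0707 0.1060; 0.6844 0.8636]
AᵀP(A−BK) = [0.5163 -0.2210; -0.2210 0.1154]
P' = Q + AᵀP(A−BK) = [4.7663 2.7790; 2.7790 2.3654]
tr(P') = 7.1318


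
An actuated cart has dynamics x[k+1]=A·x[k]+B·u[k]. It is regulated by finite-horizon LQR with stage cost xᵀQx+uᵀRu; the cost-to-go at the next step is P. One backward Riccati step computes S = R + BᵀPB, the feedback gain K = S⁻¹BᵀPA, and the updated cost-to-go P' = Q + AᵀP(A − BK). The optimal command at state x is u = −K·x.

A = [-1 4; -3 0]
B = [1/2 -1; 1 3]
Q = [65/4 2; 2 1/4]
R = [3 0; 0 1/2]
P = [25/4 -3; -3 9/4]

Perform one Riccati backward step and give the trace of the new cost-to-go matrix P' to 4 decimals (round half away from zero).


BᵀP = [0.1250 0.7500; -15.2500 9.7500]
S = R + BᵀPB = [3 0; 0 1/2] + [0.8125 2.1250; 2.1250 44.5000] = [3.8125 2.1250; 2.1250 45.0000]
BᵀPA = [-2.3750 0.5000; -14.0000 -61.0000]
K = S⁻¹·BᵀPA = [-0.4617 0.9107; -0.2893 -1.3986]
A−BK = [-1.0585 2.1461; -1.6704 3.2850]
AᵀP(A−BK) = [3.3531 -6.4170; -6.4170 14.2325]
P' = Q + AᵀP(A−BK) = [19.6031 -4.4170; -4.4170 14.4825]
tr(P') = 34.0857

34.0857


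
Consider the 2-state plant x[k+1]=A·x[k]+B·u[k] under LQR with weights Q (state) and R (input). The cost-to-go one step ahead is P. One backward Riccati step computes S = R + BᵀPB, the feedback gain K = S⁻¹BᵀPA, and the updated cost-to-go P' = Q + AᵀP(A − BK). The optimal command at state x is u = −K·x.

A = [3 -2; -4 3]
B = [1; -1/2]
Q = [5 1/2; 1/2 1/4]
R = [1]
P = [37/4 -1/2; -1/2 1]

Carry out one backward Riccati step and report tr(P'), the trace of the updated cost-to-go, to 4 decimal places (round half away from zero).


28.4773

BᵀP = [9.5000 -1.0000]
S = R + BᵀPB = [1] + [10.0000] = [11.0000]
BᵀPA = [32.5000 -22.0000]
K = S⁻¹·BᵀPA = [2.9545 -2.0000]
A−BK = [0.0455 0.0000; -2.5227 2.0000]
AᵀP(A−BK) = [15.2273 -11.0000; -11.0000 8.0000]
P' = Q + AᵀP(A−BK) = [20.2273 -10.5000; -10.5000 8.2500]
tr(P') = 28.4773


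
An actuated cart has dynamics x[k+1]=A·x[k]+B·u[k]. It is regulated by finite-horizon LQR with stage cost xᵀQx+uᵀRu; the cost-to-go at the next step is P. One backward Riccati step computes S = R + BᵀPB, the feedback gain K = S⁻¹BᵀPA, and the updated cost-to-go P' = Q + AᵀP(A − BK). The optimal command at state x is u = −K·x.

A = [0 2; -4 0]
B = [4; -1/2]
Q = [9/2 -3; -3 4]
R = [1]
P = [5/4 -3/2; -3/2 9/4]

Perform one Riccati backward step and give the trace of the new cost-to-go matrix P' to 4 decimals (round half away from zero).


BᵀP = [5.7500 -7.1250]
S = R + BᵀPB = [1] + [26.5625] = [27.5625]
BᵀPA = [28.5000 11.5000]
K = S⁻¹·BᵀPA = [1.0340 0.4172]
A−BK = [-4.1361 0.3311; -3.4830 0.2086]
AᵀP(A−BK) = [6.5306 0.1088; 0.1088 0.2018]
P' = Q + AᵀP(A−BK) = [11.0306 -2.8912; -2.8912 4.2018]
tr(P') = 15.2324

15.2324


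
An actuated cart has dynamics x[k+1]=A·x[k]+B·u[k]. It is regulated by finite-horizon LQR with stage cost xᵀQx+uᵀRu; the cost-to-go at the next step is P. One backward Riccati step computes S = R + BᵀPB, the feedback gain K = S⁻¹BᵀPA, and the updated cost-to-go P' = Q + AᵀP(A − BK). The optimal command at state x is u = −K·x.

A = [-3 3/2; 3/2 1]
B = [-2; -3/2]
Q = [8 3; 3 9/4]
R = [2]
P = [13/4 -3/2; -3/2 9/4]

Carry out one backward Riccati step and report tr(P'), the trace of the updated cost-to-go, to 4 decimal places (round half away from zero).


45.5794

BᵀP = [-4.2500 -0.3750]
S = R + BᵀPB = [2] + [9.0625] = [11.0625]
BᵀPA = [12.1875 -6.7500]
K = S⁻¹·BᵀPA = [1.1017 -0.6102]
A−BK = [-0.7966 0.2797; 3.1525 0.0847]
AᵀP(A−BK) = [34.3856 -2.6886; -2.6886 0.9439]
P' = Q + AᵀP(A−BK) = [42.3856 0.3114; 0.3114 3.1939]
tr(P') = 45.5794


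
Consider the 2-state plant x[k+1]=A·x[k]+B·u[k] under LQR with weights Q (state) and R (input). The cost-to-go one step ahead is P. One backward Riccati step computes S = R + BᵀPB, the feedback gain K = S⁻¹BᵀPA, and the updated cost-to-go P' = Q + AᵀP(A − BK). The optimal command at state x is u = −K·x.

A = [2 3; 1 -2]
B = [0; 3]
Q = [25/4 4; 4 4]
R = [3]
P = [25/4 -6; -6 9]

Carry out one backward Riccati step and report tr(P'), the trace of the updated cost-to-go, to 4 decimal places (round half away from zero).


BᵀP = [-18.0000 27.0000]
S = R + BᵀPB = [3] + [81.0000] = [84.0000]
BᵀPA = [-9.0000 -108.0000]
K = S⁻¹·BᵀPA = [-0.1071 -1.2857]
A−BK = [2.0000 3.0000; 1.3214 1.8571]
AᵀP(A−BK) = [9.0357 13.9286; 13.9286 25.3929]
P' = Q + AᵀP(A−BK) = [15.2857 17.9286; 17.9286 29.3929]
tr(P') = 44.6786

44.6786


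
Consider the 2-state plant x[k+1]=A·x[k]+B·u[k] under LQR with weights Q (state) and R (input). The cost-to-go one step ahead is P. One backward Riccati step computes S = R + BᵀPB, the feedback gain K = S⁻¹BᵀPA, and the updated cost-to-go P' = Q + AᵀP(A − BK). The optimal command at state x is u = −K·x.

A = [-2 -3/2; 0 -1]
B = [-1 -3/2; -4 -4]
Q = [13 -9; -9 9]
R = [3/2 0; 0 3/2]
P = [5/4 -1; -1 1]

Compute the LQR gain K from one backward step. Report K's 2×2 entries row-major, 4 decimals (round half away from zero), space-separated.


-0.4480 -0.1440 -0.0869 0.0537

BᵀP = [2.7500 -3.0000; 2.1250 -2.5000]
S = R + BᵀPB = [3/2 0; 0 3/2] + [9.2500 7.8750; 7.8750 6.8125] = [10.7500 7.8750; 7.8750 8.3125]
BᵀPA = [-5.5000 -1.1250; -4.2500 -0.6875]
K = S⁻¹·BᵀPA = [-0.4480 -0.1440; -0.0869 0.0537]
A−BK = [-2.5783 -1.5634; -2.1394 -1.3611]
AᵀP(A−BK) = [2.1669 1.1863; 1.1863 0.6874]
P' = Q + AᵀP(A−BK) = [15.1669 -7.8137; -7.8137 9.6874]
tr(P') = 24.8543


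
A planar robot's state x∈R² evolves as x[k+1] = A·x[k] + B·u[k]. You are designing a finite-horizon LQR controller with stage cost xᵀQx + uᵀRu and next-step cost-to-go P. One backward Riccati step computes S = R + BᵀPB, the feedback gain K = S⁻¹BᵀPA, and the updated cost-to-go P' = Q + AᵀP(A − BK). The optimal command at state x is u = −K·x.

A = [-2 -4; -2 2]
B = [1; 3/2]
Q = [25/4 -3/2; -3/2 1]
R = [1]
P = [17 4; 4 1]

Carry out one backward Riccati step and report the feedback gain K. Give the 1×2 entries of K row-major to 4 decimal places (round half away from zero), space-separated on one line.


BᵀP = [23.0000 5.5000]
S = R + BᵀPB = [1] + [31.2500] = [32.2500]
BᵀPA = [-57.0000 -81.0000]
K = S⁻¹·BᵀPA = [-1.7674 -2.5116]
A−BK = [-0.2326 -1.4884; 0.6512 5.7674]
AᵀP(A−BK) = [3.2558 4.8372; 4.8372 8.5581]
P' = Q + AᵀP(A−BK) = [9.5058 3.3372; 3.3372 9.5581]
tr(P') = 19.0640

-1.7674 -2.5116


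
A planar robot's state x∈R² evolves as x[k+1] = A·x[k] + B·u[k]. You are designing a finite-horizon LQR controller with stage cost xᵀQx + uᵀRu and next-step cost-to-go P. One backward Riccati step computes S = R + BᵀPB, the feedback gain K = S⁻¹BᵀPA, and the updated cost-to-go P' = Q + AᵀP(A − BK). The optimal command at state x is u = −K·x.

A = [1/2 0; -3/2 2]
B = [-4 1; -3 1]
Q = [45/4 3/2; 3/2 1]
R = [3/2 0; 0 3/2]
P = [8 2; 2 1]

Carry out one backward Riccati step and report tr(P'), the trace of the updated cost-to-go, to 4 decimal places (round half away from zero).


BᵀP = [-38.0000 -11.0000; 10.0000 3.0000]
S = R + BᵀPB = [3/2 0; 0 3/2] + [185.0000 -49.0000; -49.0000 13.0000] = [186.5000 -49.0000; -49.0000 14.5000]
BᵀPA = [-2.5000 -22.0000; 0.5000 6.0000]
K = S⁻¹·BᵀPA = [-0.0387 -0.0824; -0.0965 0.1352]
A−BK = [0.4415 -0.4650; -1.5198 1.6175]
AᵀP(A−BK) = [1.2014 -1.2737; -1.2737 1.3751]
P' = Q + AᵀP(A−BK) = [12.4514 0.2263; 0.2263 2.3751]
tr(P') = 14.8265

14.8265


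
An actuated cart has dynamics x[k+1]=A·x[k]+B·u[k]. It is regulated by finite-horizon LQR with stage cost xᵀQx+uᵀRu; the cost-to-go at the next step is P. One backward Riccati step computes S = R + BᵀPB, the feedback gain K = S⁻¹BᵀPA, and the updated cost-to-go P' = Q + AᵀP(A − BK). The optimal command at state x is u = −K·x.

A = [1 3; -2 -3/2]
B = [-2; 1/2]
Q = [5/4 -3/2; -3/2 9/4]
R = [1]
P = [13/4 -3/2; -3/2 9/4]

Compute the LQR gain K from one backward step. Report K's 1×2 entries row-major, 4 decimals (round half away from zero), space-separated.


BᵀP = [-7.2500 4.1250]
S = R + BᵀPB = [1] + [16.5625] = [17.5625]
BᵀPA = [-15.5000 -27.9375]
K = S⁻¹·BᵀPA = [-0.8826 -1.5907]
A−BK = [-0.7651 -0.1815; -1.5587 -0.7046]
AᵀP(A−BK) = [4.5703 3.0934; 3.0934 3.3710]
P' = Q + AᵀP(A−BK) = [5.8203 1.5934; 1.5934 5.6210]
tr(P') = 11.4413

-0.8826 -1.5907


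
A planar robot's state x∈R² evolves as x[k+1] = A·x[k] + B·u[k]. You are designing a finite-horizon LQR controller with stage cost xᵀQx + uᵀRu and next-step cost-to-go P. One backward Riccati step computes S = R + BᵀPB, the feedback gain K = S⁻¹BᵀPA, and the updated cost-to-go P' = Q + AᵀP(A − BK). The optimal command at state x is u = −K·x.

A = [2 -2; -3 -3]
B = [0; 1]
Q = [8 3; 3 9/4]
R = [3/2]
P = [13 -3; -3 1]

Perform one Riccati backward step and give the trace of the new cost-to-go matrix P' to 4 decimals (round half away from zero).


96.2500

BᵀP = [-3.0000 1.0000]
S = R + BᵀPB = [3/2] + [1.0000] = [2.5000]
BᵀPA = [-9.0000 3.0000]
K = S⁻¹·BᵀPA = [-3.6000 1.2000]
A−BK = [2.0000 -2.0000; 0.6000 -4.2000]
AᵀP(A−BK) = [64.6000 -32.2000; -32.2000 21.4000]
P' = Q + AᵀP(A−BK) = [72.6000 -29.2000; -29.2000 23.6500]
tr(P') = 96.2500


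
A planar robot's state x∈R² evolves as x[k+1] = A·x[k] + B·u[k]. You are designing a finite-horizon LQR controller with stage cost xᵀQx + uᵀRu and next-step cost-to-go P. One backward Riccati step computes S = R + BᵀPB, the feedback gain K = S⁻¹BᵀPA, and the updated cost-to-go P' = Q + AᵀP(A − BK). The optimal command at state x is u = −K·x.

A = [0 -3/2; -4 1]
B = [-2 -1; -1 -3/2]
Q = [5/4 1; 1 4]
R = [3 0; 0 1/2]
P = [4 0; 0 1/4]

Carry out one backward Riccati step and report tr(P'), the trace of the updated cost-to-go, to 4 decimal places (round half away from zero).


BᵀP = [-8.0000 -0.2500; -4.0000 -0.3750]
S = R + BᵀPB = [3 0; 0 1/2] + [16.2500 8.3750; 8.3750 4.5625] = [19.2500 8.3750; 8.3750 5.0625]
BᵀPA = [1.0000 11.7500; 1.5000 5.6250]
K = S⁻¹·BᵀPA = [-0.2746 0.4531; 0.7506 0.3616]
A−BK = [0.2014 -0.2323; -3.1487 1.9954]
AᵀP(A−BK) = [3.1487 -1.9954; -1.9954 1.8924]
P' = Q + AᵀP(A−BK) = [4.3987 -0.9954; -0.9954 5.8924]
tr(P') = 10.2912

10.2912


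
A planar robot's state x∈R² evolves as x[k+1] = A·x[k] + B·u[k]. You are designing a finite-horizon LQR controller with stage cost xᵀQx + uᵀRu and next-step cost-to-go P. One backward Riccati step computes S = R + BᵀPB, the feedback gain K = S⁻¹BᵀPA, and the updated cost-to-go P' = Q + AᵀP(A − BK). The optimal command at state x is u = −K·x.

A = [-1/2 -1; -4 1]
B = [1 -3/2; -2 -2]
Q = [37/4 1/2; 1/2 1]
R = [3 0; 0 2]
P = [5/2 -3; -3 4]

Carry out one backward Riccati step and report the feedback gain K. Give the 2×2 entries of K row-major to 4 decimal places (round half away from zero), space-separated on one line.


1.0158 -0.5492 0.6185 -0.1191

BᵀP = [8.5000 -11.0000; 2.2500 -3.5000]
S = R + BᵀPB = [3 0; 0 2] + [30.5000 9.2500; 9.2500 3.6250] = [33.5000 9.2500; 9.2500 5.6250]
BᵀPA = [39.7500 -19.5000; 12.8750 -5.7500]
K = S⁻¹·BᵀPA = [1.0158 -0.5492; 0.6185 -0.1191]
A−BK = [-0.5881 -0.6294; -0.7315 -0.3366]
AᵀP(A−BK) = [4.2843 -1.8858; -1.8858 1.1057]
P' = Q + AᵀP(A−BK) = [13.5343 -1.3858; -1.3858 2.1057]
tr(P') = 15.6400


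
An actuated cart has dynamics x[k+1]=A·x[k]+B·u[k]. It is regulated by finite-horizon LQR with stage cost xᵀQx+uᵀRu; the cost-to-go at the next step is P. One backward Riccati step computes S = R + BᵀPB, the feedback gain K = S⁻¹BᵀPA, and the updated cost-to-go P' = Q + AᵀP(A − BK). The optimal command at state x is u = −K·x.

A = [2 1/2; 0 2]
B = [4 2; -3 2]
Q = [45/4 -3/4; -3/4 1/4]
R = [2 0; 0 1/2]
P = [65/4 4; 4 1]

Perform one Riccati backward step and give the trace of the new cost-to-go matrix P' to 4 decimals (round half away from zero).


11.8230

BᵀP = [53.0000 13.0000; 40.5000 10.0000]
S = R + BᵀPB = [2 0; 0 1/2] + [173.0000 132.0000; 132.0000 101.0000] = [175.0000 132.0000; 132.0000 101.5000]
BᵀPA = [106.0000 52.5000; 81.0000 40.2500]
K = S⁻¹·BᵀPA = [0.1979 0.0465; 0.5406 0.3360]
A−BK = [0.1270 -0.3582; -0.4874 1.4675]
AᵀP(A−BK) = [0.2290 0.0986; 0.0986 0.0941]
P' = Q + AᵀP(A−BK) = [11.4790 -0.6514; -0.6514 0.3441]
tr(P') = 11.8230


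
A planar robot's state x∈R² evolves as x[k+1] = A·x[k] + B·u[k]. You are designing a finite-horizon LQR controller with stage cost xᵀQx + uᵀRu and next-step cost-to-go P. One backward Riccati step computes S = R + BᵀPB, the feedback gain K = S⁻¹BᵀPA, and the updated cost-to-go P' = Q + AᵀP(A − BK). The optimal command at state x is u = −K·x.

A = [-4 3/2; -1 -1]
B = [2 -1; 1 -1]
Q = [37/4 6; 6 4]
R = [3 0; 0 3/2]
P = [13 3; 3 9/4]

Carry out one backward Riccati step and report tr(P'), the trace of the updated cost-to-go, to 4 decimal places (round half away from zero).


BᵀP = [29.0000 8.2500; -16.0000 -5.2500]
S = R + BᵀPB = [3 0; 0 3/2] + [66.2500 -37.2500; -37.2500 21.2500] = [69.2500 -37.2500; -37.2500 22.7500]
BᵀPA = [-124.2500 35.2500; 69.2500 -18.7500]
K = S⁻¹·BᵀPA = [-1.3154 0.5509; 0.8902 0.0778]
A−BK = [-0.4790 0.4760; 1.2056 -1.4731]
AᵀP(A−BK) = [9.1677 -5.1916; -5.1916 4.5404]
P' = Q + AᵀP(A−BK) = [18.4177 0.8084; 0.8084 8.5404]
tr(P') = 26.9581

26.9581


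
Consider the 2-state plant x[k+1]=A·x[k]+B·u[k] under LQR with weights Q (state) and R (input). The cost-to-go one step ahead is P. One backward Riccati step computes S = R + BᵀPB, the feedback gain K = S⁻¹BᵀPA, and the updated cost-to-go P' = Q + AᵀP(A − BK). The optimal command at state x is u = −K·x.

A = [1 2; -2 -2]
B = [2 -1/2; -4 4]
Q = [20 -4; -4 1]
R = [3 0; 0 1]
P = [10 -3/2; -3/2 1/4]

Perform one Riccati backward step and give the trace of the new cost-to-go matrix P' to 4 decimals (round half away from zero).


23.1915

BᵀP = [26.0000 -4.0000; -11.0000 1.7500]
S = R + BᵀPB = [3 0; 0 1] + [68.0000 -29.0000; -29.0000 12.5000] = [71.0000 -29.0000; -29.0000 13.5000]
BᵀPA = [34.0000 60.0000; -14.5000 -25.5000]
K = S⁻¹·BᵀPA = [0.3277 0.6000; -0.3702 -0.6000]
A−BK = [0.1596 0.5000; 0.7915 2.8000]
AᵀP(A−BK) = [0.4915 0.9000; 0.9000 1.7000]
P' = Q + AᵀP(A−BK) = [20.4915 -3.1000; -3.1000 2.7000]
tr(P') = 23.1915


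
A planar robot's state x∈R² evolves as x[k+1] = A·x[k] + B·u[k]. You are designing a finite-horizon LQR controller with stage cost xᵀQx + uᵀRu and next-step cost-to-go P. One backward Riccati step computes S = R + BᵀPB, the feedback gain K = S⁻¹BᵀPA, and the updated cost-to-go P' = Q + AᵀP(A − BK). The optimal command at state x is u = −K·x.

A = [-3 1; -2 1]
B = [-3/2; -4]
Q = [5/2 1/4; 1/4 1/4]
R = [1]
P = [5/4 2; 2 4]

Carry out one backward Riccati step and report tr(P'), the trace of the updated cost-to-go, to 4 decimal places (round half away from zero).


4.3593

BᵀP = [-9.8750 -19.0000]
S = R + BᵀPB = [1] + [90.8125] = [91.8125]
BᵀPA = [67.6250 -28.8750]
K = S⁻¹·BᵀPA = [0.7366 -0.3145]
A−BK = [-1.8952 0.5283; 0.9462 -0.2580]
AᵀP(A−BK) = [1.4404 -0.4820; -0.4820 0.1688]
P' = Q + AᵀP(A−BK) = [3.9404 -0.2320; -0.2320 0.4188]
tr(P') = 4.3593


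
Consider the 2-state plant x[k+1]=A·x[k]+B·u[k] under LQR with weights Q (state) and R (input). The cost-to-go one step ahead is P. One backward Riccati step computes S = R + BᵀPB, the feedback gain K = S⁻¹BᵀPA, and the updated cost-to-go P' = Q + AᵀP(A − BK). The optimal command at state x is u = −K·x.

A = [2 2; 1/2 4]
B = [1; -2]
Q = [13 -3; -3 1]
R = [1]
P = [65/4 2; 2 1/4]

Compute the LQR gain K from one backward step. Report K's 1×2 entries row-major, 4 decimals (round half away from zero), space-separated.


BᵀP = [12.2500 1.5000]
S = R + BᵀPB = [1] + [9.2500] = [10.2500]
BᵀPA = [25.2500 30.5000]
K = S⁻¹·BᵀPA = [2.4634 2.9756]
A−BK = [-0.4634 -0.9756; 5.4268 9.9512]
AᵀP(A−BK) = [6.8613 8.3659; 8.3659 10.2439]
P' = Q + AᵀP(A−BK) = [19.8613 5.3659; 5.3659 11.2439]
tr(P') = 31.1052

2.4634 2.9756


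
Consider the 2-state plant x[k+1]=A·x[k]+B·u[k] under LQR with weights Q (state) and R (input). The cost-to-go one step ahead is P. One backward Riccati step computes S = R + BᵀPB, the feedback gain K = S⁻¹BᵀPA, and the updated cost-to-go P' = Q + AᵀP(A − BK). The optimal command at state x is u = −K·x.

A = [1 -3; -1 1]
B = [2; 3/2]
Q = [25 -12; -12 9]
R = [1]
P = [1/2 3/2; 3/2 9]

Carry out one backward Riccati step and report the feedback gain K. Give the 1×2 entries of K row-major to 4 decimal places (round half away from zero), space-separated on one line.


-0.4109 0.2093

BᵀP = [3.2500 16.5000]
S = R + BᵀPB = [1] + [31.2500] = [32.2500]
BᵀPA = [-13.2500 6.7500]
K = S⁻¹·BᵀPA = [-0.4109 0.2093]
A−BK = [1.8217 -3.4186; -0.3837 0.6860]
AᵀP(A−BK) = [1.0562 -1.7267; -1.7267 3.0872]
P' = Q + AᵀP(A−BK) = [26.0562 -13.7267; -13.7267 12.0872]
tr(P') = 38.1434


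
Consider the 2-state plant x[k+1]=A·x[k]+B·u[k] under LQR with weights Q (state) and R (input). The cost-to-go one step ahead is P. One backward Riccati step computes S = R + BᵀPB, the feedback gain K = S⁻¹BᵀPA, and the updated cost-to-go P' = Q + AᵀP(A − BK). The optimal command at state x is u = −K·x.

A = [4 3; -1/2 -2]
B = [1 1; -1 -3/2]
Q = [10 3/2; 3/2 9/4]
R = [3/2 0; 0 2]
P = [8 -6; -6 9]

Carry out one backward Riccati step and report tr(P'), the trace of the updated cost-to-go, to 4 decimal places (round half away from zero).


40.4312

BᵀP = [14.0000 -15.0000; 17.0000 -19.5000]
S = R + BᵀPB = [3/2 0; 0 2] + [29.0000 36.5000; 36.5000 46.2500] = [30.5000 36.5000; 36.5000 48.2500]
BᵀPA = [63.5000 72.0000; 77.7500 90.0000]
K = S⁻¹·BᵀPA = [1.6215 1.3561; 0.3848 0.8395]
A−BK = [1.9937 0.8045; 1.6987 0.6152]
AᵀP(A−BK) = [21.3686 10.6224; 10.6224 6.8126]
P' = Q + AᵀP(A−BK) = [31.3686 12.1224; 12.1224 9.0626]
tr(P') = 40.4312
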